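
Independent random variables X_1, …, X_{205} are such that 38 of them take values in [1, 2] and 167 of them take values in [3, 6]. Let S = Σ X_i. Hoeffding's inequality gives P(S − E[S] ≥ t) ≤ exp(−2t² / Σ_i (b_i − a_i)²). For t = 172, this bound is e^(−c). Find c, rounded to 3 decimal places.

38.396

Σ(b_i − a_i)² = 38·1² + 167·3² = 1541.
c = 2t² / 1541 = 2·172² / 1541 = 38.3958.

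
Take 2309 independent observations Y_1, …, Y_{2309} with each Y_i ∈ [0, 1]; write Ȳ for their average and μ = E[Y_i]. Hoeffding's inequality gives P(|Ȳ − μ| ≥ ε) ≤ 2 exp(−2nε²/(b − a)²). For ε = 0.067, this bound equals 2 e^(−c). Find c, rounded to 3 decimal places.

20.730

c = 2nε²/(b − a)² = 2·2309·0.067² / 1² = 20.7302.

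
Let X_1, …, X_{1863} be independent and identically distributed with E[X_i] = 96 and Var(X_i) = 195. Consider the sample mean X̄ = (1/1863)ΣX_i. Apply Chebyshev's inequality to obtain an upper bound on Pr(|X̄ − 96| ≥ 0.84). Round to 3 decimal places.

0.148

Var(X̄) = Var(X_i)/n = 195/1863 = 0.10467.
Chebyshev: Pr(|X̄ − 96| ≥ 0.84) ≤ Var(X̄)/(0.84)² = 195/(1863·0.84²) = 0.1483.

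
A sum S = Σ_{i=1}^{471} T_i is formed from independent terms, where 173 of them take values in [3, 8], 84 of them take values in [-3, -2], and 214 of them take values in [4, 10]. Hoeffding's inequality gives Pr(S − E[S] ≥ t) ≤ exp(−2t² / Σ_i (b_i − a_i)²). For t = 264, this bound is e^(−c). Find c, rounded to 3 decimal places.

Σ(b_i − a_i)² = 173·5² + 84·1² + 214·6² = 12113.
c = 2t² / 12113 = 2·264² / 12113 = 11.5076.

11.508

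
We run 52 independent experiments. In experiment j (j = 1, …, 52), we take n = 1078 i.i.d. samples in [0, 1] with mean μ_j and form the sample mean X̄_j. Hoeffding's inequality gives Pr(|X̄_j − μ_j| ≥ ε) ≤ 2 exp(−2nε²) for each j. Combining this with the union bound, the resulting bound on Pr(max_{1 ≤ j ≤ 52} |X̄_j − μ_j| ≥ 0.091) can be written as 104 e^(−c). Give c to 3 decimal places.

Union bound over the 52 events: Pr(max_{1 ≤ j ≤ 52} |X̄_j − μ_j| ≥ 0.091) ≤ 52·2·exp(−2nε²) = 104 exp(−2·1078·0.091²).
So c = 2·1078·0.091² = 17.8538.

17.854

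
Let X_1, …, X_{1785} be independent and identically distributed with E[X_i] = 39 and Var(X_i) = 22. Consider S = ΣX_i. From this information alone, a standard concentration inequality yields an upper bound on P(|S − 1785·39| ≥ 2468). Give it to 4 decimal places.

With mean and variance of each term known, Chebyshev's inequality bounds the deviation of the sum (or sample mean).
Var(S) = n·Var(X_i) = 1785·22 = 39270.
Chebyshev: P(|S − 1785·39| ≥ 2468) ≤ Var(S)/2468² = 39270/6091024 = 0.0064.

0.0064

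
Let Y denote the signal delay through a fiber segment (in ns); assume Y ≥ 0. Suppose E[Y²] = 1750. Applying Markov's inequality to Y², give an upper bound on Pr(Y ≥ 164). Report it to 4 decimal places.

Since Y ≥ 0, the event {Y ≥ 164} is the same as {Y² ≥ 26896}.
Markov's inequality applied to Y² gives Pr(Y² ≥ 26896) ≤ E[Y²]/26896 = 1750/26896 = 0.0651.

0.0651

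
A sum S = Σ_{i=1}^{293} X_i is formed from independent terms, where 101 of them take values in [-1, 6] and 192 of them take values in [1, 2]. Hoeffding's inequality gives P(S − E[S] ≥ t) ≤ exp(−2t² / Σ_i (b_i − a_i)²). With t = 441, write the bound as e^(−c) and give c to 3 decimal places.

75.659

Σ(b_i − a_i)² = 101·7² + 192·1² = 5141.
c = 2t² / 5141 = 2·441² / 5141 = 75.6588.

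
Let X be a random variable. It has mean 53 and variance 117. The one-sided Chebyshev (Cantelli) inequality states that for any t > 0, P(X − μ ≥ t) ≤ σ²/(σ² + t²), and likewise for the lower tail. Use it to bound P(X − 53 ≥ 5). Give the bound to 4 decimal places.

Here σ² = 117 and t = 5, so σ² + t² = 142.
Cantelli's bound: 117/142 = 0.8239.

0.8239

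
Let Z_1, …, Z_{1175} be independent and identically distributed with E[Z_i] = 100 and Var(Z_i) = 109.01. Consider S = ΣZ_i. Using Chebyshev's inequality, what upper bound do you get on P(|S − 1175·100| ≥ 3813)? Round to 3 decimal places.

Var(S) = n·Var(Z_i) = 1175·109.01 = 128086.75.
Chebyshev: P(|S − 1175·100| ≥ 3813) ≤ Var(S)/3813² = 128086.75/14538969 = 0.0088.

0.009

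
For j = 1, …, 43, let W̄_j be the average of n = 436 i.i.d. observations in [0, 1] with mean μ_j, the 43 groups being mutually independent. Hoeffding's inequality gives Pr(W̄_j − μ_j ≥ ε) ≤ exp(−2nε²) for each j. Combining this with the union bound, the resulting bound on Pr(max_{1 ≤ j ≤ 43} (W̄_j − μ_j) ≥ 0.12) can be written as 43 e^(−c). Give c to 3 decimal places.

12.557

Union bound over the 43 events: Pr(max_{1 ≤ j ≤ 43} (W̄_j − μ_j) ≥ 0.12) ≤ 43·exp(−2nε²) = 43 exp(−2·436·0.12²).
So c = 2·436·0.12² = 12.5568.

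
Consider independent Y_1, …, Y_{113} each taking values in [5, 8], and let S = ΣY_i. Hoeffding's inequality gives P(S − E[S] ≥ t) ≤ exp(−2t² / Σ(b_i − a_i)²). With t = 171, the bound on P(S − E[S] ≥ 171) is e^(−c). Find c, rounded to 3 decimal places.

Σ(b_i − a_i)² = 113·(3)² = 1017.
c = 2t²/1017 = 2·171²/1017 = 57.5044.

57.504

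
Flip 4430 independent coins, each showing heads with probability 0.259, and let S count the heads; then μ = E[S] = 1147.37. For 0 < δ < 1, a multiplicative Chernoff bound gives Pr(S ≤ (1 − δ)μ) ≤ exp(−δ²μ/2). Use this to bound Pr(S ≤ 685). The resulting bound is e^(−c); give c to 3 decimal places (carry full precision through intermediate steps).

Write 685 = (1 − δ)μ, so δ = 1 − 685/1147.37 = 0.4029825…
Then the exponent is δ²μ/2 = (μ − 685)²/(2μ) = 93.163503.

93.164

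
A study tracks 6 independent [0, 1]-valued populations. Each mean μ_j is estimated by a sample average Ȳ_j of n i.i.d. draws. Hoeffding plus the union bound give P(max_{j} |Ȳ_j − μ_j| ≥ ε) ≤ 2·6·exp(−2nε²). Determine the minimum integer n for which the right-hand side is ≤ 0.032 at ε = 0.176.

Need 2·6·exp(−2nε²) ≤ 0.032, i.e. exp(−2nε²) ≤ 0.032/12.
So 2nε² ≥ ln(12/0.032) = 5.926926.
Hence n ≥ 5.926926/(2·0.176²) = 95.670.
The smallest integer n is 96.

96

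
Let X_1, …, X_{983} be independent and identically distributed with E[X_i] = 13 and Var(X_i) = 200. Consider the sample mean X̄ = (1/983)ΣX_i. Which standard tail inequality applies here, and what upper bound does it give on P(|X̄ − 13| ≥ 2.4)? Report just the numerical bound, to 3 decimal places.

With mean and variance of each term known, Chebyshev's inequality bounds the deviation of the sum (or sample mean).
Var(X̄) = Var(X_i)/n = 200/983 = 0.20346.
Chebyshev: P(|X̄ − 13| ≥ 2.4) ≤ Var(X̄)/(2.4)² = 200/(983·2.4²) = 0.0353.

0.035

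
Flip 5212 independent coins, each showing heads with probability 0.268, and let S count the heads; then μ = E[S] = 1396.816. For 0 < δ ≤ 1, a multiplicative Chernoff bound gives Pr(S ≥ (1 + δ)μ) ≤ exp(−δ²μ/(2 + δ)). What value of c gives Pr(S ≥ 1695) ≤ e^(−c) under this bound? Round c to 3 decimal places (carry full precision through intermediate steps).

28.758

Write 1695 = (1 + δ)μ, so δ = 1695/1396.816 − 1 = 0.2134741…
Then the exponent is δ²μ/(2 + δ) = (1695 − μ)² / (μ·(2 + δ)) = 28.757759.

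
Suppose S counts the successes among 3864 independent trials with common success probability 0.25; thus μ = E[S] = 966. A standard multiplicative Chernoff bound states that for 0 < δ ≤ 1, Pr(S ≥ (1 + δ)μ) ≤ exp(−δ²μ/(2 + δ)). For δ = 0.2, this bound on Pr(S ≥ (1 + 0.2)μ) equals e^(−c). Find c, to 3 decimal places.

17.564

c = δ²μ/(2 + δ) = 0.2²·966/(2 + 0.2) = 17.5636.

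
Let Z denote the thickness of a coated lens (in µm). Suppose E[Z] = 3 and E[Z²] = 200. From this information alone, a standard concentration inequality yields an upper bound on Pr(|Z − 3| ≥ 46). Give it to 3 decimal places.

0.090

The first two moments determine the variance, so Chebyshev's inequality is the sharpest standard bound available.
Var(Z) = E[Z²] − (E[Z])² = 200 − 9 = 191.
Chebyshev's inequality: Pr(|Z − μ| ≥ t) ≤ Var(Z)/t² = 191/2116 = 0.0903.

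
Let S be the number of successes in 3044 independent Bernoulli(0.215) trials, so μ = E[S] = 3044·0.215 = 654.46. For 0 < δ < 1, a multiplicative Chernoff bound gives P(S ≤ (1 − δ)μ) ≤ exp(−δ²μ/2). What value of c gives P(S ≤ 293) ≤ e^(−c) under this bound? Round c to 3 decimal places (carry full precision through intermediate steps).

Write 293 = (1 − δ)μ, so δ = 1 − 293/654.46 = 0.5523027…
Then the exponent is δ²μ/2 = (μ − 293)²/(2μ) = 99.817660.

99.818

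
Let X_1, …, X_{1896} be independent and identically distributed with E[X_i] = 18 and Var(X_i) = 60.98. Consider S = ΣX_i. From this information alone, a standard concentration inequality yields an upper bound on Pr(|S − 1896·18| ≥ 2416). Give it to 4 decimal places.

0.0198

With mean and variance of each term known, Chebyshev's inequality bounds the deviation of the sum (or sample mean).
Var(S) = n·Var(X_i) = 1896·60.98 = 115618.08.
Chebyshev: Pr(|S − 1896·18| ≥ 2416) ≤ Var(S)/2416² = 115618.08/5837056 = 0.0198.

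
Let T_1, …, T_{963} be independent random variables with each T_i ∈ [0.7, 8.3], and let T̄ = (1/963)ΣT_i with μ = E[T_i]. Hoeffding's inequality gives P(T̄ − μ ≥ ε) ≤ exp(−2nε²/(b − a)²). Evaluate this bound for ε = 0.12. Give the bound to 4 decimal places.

Exponent: 2nε²/(b − a)² = 2·963·0.12² / 7.6² = 0.48017.
Bound = exp(−0.48017) = 0.61868.

0.6187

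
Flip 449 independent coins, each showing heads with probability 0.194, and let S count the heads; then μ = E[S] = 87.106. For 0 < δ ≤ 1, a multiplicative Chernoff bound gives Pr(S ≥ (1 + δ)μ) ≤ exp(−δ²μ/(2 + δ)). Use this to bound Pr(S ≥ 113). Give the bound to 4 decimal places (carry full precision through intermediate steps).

Write 113 = (1 + δ)μ, so δ = 113/87.106 − 1 = 0.29727…
Then the exponent is δ²μ/(2 + δ) = (113 − μ)² / (μ·(2 + δ)) = 3.350720.
Bound = exp(−3.350720) = 0.03506.

0.0351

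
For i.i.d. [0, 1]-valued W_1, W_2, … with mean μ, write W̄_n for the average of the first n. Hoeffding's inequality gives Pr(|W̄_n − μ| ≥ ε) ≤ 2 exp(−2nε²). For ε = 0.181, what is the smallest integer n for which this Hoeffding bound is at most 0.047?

58

Require 2·exp(−2nε²) ≤ 0.047, i.e. 2nε² ≥ ln(2/0.047) = 3.750755.
So n ≥ 3.750755 / (2·0.181²) = 57.244.
The smallest integer n is 58.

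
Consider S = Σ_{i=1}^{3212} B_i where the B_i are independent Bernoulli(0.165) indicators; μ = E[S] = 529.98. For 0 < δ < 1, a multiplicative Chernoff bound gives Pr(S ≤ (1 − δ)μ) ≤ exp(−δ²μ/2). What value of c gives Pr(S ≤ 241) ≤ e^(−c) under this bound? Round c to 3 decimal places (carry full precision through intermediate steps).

Write 241 = (1 − δ)μ, so δ = 1 − 241/529.98 = 0.5452659…
Then the exponent is δ²μ/2 = (μ − 241)²/(2μ) = 78.785464.

78.785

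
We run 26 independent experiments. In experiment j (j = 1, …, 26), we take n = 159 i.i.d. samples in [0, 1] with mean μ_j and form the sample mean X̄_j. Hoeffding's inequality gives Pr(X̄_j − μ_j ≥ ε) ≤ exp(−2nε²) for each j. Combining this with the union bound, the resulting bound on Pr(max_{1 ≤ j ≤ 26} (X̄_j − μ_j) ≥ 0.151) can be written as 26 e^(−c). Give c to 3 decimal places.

Union bound over the 26 events: Pr(max_{1 ≤ j ≤ 26} (X̄_j − μ_j) ≥ 0.151) ≤ 26·exp(−2nε²) = 26 exp(−2·159·0.151²).
So c = 2·159·0.151² = 7.2507.

7.251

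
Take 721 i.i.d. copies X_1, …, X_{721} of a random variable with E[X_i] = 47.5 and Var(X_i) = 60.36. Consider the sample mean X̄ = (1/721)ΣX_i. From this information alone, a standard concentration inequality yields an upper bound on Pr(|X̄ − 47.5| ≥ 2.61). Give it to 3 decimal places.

With mean and variance of each term known, Chebyshev's inequality bounds the deviation of the sum (or sample mean).
Var(X̄) = Var(X_i)/n = 60.36/721 = 0.083717.
Chebyshev: Pr(|X̄ − 47.5| ≥ 2.61) ≤ Var(X̄)/(2.61)² = 60.36/(721·2.61²) = 0.0123.

0.012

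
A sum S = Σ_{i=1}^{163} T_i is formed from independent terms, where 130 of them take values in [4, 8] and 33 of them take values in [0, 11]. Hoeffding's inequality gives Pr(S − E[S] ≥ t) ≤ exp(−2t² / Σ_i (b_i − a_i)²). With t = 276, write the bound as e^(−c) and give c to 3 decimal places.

25.087

Σ(b_i − a_i)² = 130·4² + 33·11² = 6073.
c = 2t² / 6073 = 2·276² / 6073 = 25.0868.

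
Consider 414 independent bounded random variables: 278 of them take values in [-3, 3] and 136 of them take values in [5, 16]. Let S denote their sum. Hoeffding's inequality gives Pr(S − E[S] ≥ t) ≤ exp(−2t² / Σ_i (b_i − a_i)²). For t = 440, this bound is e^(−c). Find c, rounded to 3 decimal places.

Σ(b_i − a_i)² = 278·6² + 136·11² = 26464.
c = 2t² / 26464 = 2·440² / 26464 = 14.6312.

14.631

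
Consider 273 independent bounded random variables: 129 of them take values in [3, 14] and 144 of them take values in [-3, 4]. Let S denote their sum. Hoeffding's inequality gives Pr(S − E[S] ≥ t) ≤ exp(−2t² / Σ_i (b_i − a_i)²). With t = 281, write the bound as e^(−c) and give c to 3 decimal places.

Σ(b_i − a_i)² = 129·11² + 144·7² = 22665.
c = 2t² / 22665 = 2·281² / 22665 = 6.9677.

6.968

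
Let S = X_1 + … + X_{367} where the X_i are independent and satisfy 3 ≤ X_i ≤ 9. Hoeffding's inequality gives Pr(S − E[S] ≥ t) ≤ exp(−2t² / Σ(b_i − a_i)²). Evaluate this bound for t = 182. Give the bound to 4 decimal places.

0.0066

Σ(b_i − a_i)² = 367·(6)² = 13212.
Exponent = 2·182²/13212 = 5.0142.
Bound = exp(−5.0142) = 0.00664.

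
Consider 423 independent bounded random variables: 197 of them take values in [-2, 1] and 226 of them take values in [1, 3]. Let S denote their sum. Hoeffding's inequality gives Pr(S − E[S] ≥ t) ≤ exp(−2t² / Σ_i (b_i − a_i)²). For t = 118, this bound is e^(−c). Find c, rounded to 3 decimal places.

Σ(b_i − a_i)² = 197·3² + 226·2² = 2677.
c = 2t² / 2677 = 2·118² / 2677 = 10.4027.

10.403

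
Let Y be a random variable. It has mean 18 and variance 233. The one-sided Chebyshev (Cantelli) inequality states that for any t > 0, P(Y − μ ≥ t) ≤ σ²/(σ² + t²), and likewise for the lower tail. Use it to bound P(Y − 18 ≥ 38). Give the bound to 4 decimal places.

Here σ² = 233 and t = 38, so σ² + t² = 1677.
Cantelli's bound: 233/1677 = 0.1389.

0.1389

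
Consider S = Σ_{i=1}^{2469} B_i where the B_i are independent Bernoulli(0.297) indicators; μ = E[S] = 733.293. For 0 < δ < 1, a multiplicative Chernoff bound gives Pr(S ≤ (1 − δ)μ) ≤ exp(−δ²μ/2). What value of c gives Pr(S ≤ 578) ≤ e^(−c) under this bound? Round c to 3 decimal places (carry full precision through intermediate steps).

16.444

Write 578 = (1 − δ)μ, so δ = 1 − 578/733.293 = 0.2117748…
Then the exponent is δ²μ/2 = (μ − 578)²/(2μ) = 16.443574.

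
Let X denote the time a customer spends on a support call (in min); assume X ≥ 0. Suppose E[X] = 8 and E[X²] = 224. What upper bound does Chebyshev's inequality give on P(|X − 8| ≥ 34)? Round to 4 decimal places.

0.1384

Var(X) = E[X²] − (E[X])² = 224 − 64 = 160.
Chebyshev's inequality: P(|X − μ| ≥ t) ≤ Var(X)/t² = 160/1156 = 0.1384.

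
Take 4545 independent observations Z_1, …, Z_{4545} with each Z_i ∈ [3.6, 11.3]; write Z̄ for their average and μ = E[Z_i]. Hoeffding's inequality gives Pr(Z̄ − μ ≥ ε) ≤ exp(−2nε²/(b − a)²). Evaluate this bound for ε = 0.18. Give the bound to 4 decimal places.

0.0070

Exponent: 2nε²/(b − a)² = 2·4545·0.18² / 7.7² = 4.96738.
Bound = exp(−4.96738) = 0.00696.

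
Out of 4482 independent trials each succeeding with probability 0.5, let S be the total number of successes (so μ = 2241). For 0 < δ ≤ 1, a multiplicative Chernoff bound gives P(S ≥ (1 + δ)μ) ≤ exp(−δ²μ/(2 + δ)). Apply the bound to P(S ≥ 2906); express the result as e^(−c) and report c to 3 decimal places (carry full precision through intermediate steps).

85.919

Write 2906 = (1 + δ)μ, so δ = 2906/2241 − 1 = 0.2967425…
Then the exponent is δ²μ/(2 + δ) = (2906 − μ)² / (μ·(2 + δ)) = 85.918982.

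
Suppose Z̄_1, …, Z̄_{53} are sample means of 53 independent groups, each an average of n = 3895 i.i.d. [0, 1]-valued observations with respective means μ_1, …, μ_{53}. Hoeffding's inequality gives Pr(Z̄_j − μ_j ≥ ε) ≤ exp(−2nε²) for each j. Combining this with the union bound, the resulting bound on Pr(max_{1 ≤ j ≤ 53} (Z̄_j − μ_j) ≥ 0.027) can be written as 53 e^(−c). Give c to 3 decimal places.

5.679

Union bound over the 53 events: Pr(max_{1 ≤ j ≤ 53} (Z̄_j − μ_j) ≥ 0.027) ≤ 53·exp(−2nε²) = 53 exp(−2·3895·0.027²).
So c = 2·3895·0.027² = 5.6789.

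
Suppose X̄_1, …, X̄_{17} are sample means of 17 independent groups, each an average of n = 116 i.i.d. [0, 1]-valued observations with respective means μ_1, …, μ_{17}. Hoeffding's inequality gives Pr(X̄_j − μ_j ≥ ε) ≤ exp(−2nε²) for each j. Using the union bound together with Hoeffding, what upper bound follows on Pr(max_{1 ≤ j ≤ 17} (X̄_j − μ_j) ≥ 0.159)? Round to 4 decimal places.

Per-experiment Hoeffding bound: exp(−2·116·0.159²) = exp(−5.86519) = 0.0028365.
Union bound over 17 events: 17·0.0028365 = 0.04822.

0.0482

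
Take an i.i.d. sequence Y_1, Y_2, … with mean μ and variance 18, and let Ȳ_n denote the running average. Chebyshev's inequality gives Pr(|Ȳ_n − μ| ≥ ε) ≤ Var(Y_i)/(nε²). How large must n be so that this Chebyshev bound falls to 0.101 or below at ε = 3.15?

18

Require 18/(n·3.15²) ≤ 0.101, i.e. n ≥ 18/(0.101·3.15²) = 17.961.
The smallest integer n is 18.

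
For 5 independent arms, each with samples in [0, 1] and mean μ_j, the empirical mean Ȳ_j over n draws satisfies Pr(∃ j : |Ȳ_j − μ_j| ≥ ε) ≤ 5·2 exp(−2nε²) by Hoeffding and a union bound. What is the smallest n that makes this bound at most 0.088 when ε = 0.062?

616

Need 2·5·exp(−2nε²) ≤ 0.088, i.e. exp(−2nε²) ≤ 0.088/10.
So 2nε² ≥ ln(10/0.088) = 4.733004.
Hence n ≥ 4.733004/(2·0.062²) = 615.635.
The smallest integer n is 616.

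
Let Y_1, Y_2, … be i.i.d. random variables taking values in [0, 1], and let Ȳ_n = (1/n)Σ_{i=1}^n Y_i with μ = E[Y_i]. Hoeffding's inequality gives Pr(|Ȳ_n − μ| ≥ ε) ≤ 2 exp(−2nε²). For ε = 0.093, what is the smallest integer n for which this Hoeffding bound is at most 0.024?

Require 2·exp(−2nε²) ≤ 0.024, i.e. 2nε² ≥ ln(2/0.024) = 4.422849.
So n ≥ 4.422849 / (2·0.093²) = 255.686.
The smallest integer n is 256.

256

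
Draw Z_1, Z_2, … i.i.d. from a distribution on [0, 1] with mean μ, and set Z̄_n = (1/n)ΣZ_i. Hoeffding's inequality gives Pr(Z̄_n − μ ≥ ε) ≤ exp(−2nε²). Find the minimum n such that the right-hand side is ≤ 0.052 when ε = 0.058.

440

Require exp(−2nε²) ≤ 0.052, i.e. 2nε² ≥ ln(1/0.052) = 2.956512.
So n ≥ 2.956512 / (2·0.058²) = 439.434.
The smallest integer n is 440.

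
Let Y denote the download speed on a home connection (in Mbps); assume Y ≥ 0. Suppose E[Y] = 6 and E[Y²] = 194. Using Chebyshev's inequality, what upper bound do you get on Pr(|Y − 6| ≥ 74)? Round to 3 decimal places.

Var(Y) = E[Y²] − (E[Y])² = 194 − 36 = 158.
Chebyshev's inequality: Pr(|Y − μ| ≥ t) ≤ Var(Y)/t² = 158/5476 = 0.0289.

0.029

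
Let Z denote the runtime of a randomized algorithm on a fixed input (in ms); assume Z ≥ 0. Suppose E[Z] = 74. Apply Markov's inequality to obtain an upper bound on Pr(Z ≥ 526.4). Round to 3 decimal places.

Markov's inequality: for a non-negative random variable, Pr(Z ≥ a) ≤ E[Z]/a.
Here E[Z] = 74 and a = 526.4, so the bound is 74/526.4 = 0.1406.

0.141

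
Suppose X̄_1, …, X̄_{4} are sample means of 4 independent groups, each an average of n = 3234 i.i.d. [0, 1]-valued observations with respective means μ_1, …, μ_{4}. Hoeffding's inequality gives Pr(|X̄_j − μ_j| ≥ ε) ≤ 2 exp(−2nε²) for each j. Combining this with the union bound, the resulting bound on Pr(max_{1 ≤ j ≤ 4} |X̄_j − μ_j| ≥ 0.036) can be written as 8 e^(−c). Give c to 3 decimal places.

8.383

Union bound over the 4 events: Pr(max_{1 ≤ j ≤ 4} |X̄_j − μ_j| ≥ 0.036) ≤ 4·2·exp(−2nε²) = 8 exp(−2·3234·0.036²).
So c = 2·3234·0.036² = 8.3825.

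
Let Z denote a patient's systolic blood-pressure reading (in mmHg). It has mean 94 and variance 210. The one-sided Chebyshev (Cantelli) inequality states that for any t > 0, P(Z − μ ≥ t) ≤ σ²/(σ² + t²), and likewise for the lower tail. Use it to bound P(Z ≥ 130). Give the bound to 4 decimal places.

Here σ² = 210 and t = 36, so σ² + t² = 1506.
Cantelli's bound: 210/1506 = 0.1394.

0.1394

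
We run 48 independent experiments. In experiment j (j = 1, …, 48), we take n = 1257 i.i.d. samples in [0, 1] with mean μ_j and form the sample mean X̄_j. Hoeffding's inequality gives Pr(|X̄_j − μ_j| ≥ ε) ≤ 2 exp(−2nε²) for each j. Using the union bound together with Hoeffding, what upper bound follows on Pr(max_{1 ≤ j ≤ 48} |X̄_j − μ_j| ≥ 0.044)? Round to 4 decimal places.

0.7388

Per-experiment Hoeffding bound: 2·exp(−2·1257·0.044²) = 2·exp(−4.86710) = 0.015391.
Union bound over 48 events: 48·0.015391 = 0.73878.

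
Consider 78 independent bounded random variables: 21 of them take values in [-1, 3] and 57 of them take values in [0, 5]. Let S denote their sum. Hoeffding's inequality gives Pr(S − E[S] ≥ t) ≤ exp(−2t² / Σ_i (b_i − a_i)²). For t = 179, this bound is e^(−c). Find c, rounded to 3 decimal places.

Σ(b_i − a_i)² = 21·4² + 57·5² = 1761.
c = 2t² / 1761 = 2·179² / 1761 = 36.3896.

36.390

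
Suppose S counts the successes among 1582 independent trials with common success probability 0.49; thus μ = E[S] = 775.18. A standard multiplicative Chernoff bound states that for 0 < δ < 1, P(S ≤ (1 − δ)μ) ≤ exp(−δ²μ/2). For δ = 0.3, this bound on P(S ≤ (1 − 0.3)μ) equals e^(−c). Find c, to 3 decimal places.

c = δ²μ/2 = 0.3²·775.18/2 = 34.8831.

34.883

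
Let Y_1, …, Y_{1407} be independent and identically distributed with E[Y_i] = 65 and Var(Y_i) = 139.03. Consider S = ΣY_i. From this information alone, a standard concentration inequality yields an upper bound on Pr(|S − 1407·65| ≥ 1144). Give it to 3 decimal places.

0.149

With mean and variance of each term known, Chebyshev's inequality bounds the deviation of the sum (or sample mean).
Var(S) = n·Var(Y_i) = 1407·139.03 = 195615.21.
Chebyshev: Pr(|S − 1407·65| ≥ 1144) ≤ Var(S)/1144² = 195615.21/1308736 = 0.1495.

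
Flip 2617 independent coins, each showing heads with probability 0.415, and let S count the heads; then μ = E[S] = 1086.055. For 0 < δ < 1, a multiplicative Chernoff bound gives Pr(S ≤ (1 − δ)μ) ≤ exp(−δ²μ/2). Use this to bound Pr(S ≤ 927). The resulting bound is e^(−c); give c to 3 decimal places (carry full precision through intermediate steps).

Write 927 = (1 − δ)μ, so δ = 1 − 927/1086.055 = 0.1464521…
Then the exponent is δ²μ/2 = (μ − 927)²/(2μ) = 11.646967.

11.647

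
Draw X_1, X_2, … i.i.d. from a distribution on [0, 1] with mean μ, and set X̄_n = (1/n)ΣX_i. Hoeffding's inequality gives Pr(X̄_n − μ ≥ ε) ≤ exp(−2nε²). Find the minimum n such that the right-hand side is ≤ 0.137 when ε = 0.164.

37

Require exp(−2nε²) ≤ 0.137, i.e. 2nε² ≥ ln(1/0.137) = 1.987774.
So n ≥ 1.987774 / (2·0.164²) = 36.953.
The smallest integer n is 37.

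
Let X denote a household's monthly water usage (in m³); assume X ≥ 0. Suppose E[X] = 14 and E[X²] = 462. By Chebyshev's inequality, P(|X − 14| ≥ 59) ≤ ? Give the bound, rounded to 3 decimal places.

0.076

Var(X) = E[X²] − (E[X])² = 462 − 196 = 266.
Chebyshev's inequality: P(|X − μ| ≥ t) ≤ Var(X)/t² = 266/3481 = 0.0764.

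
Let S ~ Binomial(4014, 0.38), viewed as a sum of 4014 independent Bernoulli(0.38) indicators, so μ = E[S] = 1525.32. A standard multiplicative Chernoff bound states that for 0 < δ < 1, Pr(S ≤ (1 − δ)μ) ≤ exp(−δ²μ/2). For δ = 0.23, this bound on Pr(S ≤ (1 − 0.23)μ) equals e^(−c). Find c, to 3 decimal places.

40.345

c = δ²μ/2 = 0.23²·1525.32/2 = 40.3447.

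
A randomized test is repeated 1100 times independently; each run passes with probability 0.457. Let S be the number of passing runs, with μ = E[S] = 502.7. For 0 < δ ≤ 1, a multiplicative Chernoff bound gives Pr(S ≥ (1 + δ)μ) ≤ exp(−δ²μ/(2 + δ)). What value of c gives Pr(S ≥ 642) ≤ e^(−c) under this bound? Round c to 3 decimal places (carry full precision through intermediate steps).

16.952

Write 642 = (1 + δ)μ, so δ = 642/502.7 − 1 = 0.2771036…
Then the exponent is δ²μ/(2 + δ) = (642 − μ)² / (μ·(2 + δ)) = 16.951594.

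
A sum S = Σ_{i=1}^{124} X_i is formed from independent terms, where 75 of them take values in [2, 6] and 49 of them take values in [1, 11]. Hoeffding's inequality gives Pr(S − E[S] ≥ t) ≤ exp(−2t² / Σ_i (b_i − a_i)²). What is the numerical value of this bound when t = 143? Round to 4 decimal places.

0.0012

Σ(b_i − a_i)² = 75·4² + 49·10² = 6100.
Exponent = 2·143² / 6100 = 6.70459.
Bound = exp(−6.70459) = 0.00123.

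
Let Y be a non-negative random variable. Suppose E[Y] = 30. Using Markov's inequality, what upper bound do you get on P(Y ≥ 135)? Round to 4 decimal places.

0.2222

Markov's inequality: for a non-negative random variable, P(Y ≥ a) ≤ E[Y]/a.
Here E[Y] = 30 and a = 135, so the bound is 30/135 = 0.2222.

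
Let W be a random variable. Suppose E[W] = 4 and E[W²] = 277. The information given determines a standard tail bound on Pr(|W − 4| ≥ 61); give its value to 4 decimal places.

The first two moments determine the variance, so Chebyshev's inequality is the sharpest standard bound available.
Var(W) = E[W²] − (E[W])² = 277 − 16 = 261.
Chebyshev's inequality: Pr(|W − μ| ≥ t) ≤ Var(W)/t² = 261/3721 = 0.0701.

0.0701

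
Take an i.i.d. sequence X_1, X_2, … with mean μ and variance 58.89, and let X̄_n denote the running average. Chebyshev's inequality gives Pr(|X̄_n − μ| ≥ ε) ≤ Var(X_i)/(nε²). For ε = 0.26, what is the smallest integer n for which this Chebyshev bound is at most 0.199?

4378

Require 58.89/(n·0.26²) ≤ 0.199, i.e. n ≥ 58.89/(0.199·0.26²) = 4377.658.
The smallest integer n is 4378.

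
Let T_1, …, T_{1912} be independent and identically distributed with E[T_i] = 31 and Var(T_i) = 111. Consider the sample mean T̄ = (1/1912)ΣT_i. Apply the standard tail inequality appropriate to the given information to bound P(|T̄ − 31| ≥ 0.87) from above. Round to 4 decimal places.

0.0767

With mean and variance of each term known, Chebyshev's inequality bounds the deviation of the sum (or sample mean).
Var(T̄) = Var(T_i)/n = 111/1912 = 0.058054.
Chebyshev: P(|T̄ − 31| ≥ 0.87) ≤ Var(T̄)/(0.87)² = 111/(1912·0.87²) = 0.0767.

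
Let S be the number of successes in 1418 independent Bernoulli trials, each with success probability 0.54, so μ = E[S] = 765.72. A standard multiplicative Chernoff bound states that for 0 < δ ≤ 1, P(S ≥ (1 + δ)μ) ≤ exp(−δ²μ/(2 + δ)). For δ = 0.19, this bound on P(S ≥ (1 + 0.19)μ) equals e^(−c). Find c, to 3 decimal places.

12.622

c = δ²μ/(2 + δ) = 0.19²·765.72/(2 + 0.19) = 12.6221.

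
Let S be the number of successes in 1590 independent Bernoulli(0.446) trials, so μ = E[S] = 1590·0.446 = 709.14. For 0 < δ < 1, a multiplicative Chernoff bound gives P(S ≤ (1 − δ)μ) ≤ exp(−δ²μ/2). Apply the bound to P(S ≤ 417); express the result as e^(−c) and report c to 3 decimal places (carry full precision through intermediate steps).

60.176

Write 417 = (1 − δ)μ, so δ = 1 − 417/709.14 = 0.4119638…
Then the exponent is δ²μ/2 = (μ − 417)²/(2μ) = 60.175550.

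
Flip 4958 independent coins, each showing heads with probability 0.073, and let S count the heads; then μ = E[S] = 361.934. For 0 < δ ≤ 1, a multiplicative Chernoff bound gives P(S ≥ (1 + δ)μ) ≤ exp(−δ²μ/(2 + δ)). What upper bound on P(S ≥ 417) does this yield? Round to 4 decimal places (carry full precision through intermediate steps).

0.0204

Write 417 = (1 + δ)μ, so δ = 417/361.934 − 1 = 0.1521438…
Then the exponent is δ²μ/(2 + δ) = (417 − μ)² / (μ·(2 + δ)) = 3.892839.
Bound = exp(−3.892839) = 0.02039.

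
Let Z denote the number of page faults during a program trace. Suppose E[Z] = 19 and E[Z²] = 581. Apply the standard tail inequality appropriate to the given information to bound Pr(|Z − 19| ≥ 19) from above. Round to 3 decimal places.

0.609

The first two moments determine the variance, so Chebyshev's inequality is the sharpest standard bound available.
Var(Z) = E[Z²] − (E[Z])² = 581 − 361 = 220.
Chebyshev's inequality: Pr(|Z − μ| ≥ t) ≤ Var(Z)/t² = 220/361 = 0.6094.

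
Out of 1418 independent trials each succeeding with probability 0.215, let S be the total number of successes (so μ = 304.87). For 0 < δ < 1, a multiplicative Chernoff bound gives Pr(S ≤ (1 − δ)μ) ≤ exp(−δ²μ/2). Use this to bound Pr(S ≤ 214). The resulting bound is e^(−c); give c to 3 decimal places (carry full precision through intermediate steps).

Write 214 = (1 − δ)μ, so δ = 1 − 214/304.87 = 0.2980615…
Then the exponent is δ²μ/2 = (μ − 214)²/(2μ) = 13.542423.

13.542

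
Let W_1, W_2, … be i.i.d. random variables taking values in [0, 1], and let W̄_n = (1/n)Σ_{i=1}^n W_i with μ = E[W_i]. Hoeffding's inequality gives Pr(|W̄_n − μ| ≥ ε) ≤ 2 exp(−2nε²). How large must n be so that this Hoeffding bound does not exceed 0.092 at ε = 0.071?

Require 2·exp(−2nε²) ≤ 0.092, i.e. 2nε² ≥ ln(2/0.092) = 3.079114.
So n ≥ 3.079114 / (2·0.071²) = 305.407.
The smallest integer n is 306.

306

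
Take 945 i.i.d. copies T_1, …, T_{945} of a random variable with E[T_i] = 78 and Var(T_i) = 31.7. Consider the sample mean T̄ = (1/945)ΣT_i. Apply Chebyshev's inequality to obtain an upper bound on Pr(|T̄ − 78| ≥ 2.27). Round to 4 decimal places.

Var(T̄) = Var(T_i)/n = 31.7/945 = 0.033545.
Chebyshev: Pr(|T̄ − 78| ≥ 2.27) ≤ Var(T̄)/(2.27)² = 31.7/(945·2.27²) = 0.0065.

0.0065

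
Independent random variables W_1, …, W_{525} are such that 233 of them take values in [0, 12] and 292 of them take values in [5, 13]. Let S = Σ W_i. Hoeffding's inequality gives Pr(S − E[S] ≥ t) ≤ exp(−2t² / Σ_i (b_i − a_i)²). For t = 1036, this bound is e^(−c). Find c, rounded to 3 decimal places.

Σ(b_i − a_i)² = 233·12² + 292·8² = 52240.
c = 2t² / 52240 = 2·1036² / 52240 = 41.0910.

41.091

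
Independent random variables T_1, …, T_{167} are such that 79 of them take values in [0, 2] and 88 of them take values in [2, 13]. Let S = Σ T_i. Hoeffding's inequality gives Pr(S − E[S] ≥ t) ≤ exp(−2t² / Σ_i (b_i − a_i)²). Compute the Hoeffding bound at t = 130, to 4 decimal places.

0.0458

Σ(b_i − a_i)² = 79·2² + 88·11² = 10964.
Exponent = 2·130² / 10964 = 3.08282.
Bound = exp(−3.08282) = 0.04583.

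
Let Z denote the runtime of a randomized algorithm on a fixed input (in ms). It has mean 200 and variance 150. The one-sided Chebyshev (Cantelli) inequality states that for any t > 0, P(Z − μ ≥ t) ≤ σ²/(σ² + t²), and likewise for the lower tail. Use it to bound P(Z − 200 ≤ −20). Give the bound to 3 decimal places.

0.273

Here σ² = 150 and t = 20, so σ² + t² = 550.
Cantelli's bound: 150/550 = 0.2727.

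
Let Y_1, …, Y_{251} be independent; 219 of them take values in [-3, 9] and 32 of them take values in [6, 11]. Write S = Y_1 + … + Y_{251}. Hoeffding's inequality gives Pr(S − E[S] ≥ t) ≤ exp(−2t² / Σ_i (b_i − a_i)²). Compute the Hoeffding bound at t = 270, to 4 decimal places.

Σ(b_i − a_i)² = 219·12² + 32·5² = 32336.
Exponent = 2·270² / 32336 = 4.50891.
Bound = exp(−4.50891) = 0.01101.

0.0110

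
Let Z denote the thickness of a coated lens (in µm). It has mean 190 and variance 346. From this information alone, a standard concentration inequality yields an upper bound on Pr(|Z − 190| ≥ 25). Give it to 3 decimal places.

Mean and variance are known, so Chebyshev's inequality applies.
Chebyshev: Pr(|Z − μ| ≥ t) ≤ Var(Z)/t².
Bound = 346 / 625 = 0.5536.

0.554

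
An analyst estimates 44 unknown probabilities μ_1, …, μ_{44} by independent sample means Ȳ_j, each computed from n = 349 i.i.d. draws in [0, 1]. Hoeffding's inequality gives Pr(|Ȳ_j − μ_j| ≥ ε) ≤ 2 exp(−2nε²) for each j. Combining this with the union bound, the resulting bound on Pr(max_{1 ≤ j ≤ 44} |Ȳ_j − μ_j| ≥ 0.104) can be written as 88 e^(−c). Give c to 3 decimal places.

Union bound over the 44 events: Pr(max_{1 ≤ j ≤ 44} |Ȳ_j − μ_j| ≥ 0.104) ≤ 44·2·exp(−2nε²) = 88 exp(−2·349·0.104²).
So c = 2·349·0.104² = 7.5496.

7.550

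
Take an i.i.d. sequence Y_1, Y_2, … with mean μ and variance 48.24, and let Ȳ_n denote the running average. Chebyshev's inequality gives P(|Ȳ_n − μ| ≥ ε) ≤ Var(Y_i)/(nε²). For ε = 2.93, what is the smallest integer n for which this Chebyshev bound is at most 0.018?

Require 48.24/(n·2.93²) ≤ 0.018, i.e. n ≥ 48.24/(0.018·2.93²) = 312.176.
The smallest integer n is 313.

313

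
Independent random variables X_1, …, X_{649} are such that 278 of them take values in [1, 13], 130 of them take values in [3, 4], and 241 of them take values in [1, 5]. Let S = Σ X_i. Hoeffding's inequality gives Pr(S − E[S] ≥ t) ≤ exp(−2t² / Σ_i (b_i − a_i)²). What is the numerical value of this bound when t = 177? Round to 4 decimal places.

Σ(b_i − a_i)² = 278·12² + 130·1² + 241·4² = 44018.
Exponent = 2·177² / 44018 = 1.42346.
Bound = exp(−1.42346) = 0.24088.

0.2409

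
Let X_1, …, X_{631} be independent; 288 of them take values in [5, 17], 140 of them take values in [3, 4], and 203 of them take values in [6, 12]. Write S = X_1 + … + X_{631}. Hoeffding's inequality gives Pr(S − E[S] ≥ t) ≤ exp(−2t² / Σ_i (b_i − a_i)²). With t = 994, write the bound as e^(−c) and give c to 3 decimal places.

40.394

Σ(b_i − a_i)² = 288·12² + 140·1² + 203·6² = 48920.
c = 2t² / 48920 = 2·994² / 48920 = 40.3939.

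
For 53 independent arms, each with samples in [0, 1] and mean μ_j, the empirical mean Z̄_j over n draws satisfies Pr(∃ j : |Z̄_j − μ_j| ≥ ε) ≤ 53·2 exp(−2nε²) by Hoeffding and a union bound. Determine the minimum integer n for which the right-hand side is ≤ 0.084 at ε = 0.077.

603

Need 2·53·exp(−2nε²) ≤ 0.084, i.e. exp(−2nε²) ≤ 0.084/106.
So 2nε² ≥ ln(106/0.084) = 7.140378.
Hence n ≥ 7.140378/(2·0.077²) = 602.157.
The smallest integer n is 603.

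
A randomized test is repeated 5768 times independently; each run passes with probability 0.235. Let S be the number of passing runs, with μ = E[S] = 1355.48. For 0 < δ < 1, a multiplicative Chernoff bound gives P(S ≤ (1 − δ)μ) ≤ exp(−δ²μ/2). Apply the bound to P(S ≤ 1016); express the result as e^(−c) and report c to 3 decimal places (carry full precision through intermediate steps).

42.511

Write 1016 = (1 − δ)μ, so δ = 1 − 1016/1355.48 = 0.25045…
Then the exponent is δ²μ/2 = (μ − 1016)²/(2μ) = 42.511387.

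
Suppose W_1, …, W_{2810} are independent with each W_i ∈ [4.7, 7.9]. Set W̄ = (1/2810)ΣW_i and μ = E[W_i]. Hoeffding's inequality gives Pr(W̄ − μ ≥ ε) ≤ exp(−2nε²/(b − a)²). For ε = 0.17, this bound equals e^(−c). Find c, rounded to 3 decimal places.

c = 2nε²/(b − a)² = 2·2810·0.17² / 3.2² = 15.8611.

15.861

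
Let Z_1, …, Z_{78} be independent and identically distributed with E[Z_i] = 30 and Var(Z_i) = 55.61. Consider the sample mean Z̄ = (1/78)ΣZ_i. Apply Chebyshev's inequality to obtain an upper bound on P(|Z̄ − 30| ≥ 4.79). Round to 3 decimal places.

Var(Z̄) = Var(Z_i)/n = 55.61/78 = 0.71295.
Chebyshev: P(|Z̄ − 30| ≥ 4.79) ≤ Var(Z̄)/(4.79)² = 55.61/(78·4.79²) = 0.0311.

0.031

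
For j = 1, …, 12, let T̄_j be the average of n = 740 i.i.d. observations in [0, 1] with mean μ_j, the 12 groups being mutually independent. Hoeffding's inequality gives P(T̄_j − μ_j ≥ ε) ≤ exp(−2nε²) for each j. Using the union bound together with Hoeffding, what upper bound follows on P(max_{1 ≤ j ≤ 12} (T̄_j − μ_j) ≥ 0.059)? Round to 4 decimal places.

Per-experiment Hoeffding bound: exp(−2·740·0.059²) = exp(−5.15188) = 0.0057885.
Union bound over 12 events: 12·0.0057885 = 0.06946.

0.0695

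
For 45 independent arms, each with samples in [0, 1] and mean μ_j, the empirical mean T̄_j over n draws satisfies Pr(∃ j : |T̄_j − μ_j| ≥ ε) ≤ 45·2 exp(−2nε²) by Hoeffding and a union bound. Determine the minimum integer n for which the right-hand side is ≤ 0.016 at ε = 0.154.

183

Need 2·45·exp(−2nε²) ≤ 0.016, i.e. exp(−2nε²) ≤ 0.016/90.
So 2nε² ≥ ln(90/0.016) = 8.634976.
Hence n ≥ 8.634976/(2·0.154²) = 182.050.
The smallest integer n is 183.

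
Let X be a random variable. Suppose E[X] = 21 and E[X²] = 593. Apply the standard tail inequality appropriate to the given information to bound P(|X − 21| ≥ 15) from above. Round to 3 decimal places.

0.676

The first two moments determine the variance, so Chebyshev's inequality is the sharpest standard bound available.
Var(X) = E[X²] − (E[X])² = 593 − 441 = 152.
Chebyshev's inequality: P(|X − μ| ≥ t) ≤ Var(X)/t² = 152/225 = 0.6756.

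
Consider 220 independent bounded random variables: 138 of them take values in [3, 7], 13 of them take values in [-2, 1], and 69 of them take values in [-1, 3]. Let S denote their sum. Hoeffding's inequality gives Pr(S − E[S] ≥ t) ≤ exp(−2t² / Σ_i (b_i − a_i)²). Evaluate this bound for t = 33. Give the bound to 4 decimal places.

0.5298

Σ(b_i − a_i)² = 138·4² + 13·3² + 69·4² = 3429.
Exponent = 2·33² / 3429 = 0.63517.
Bound = exp(−0.63517) = 0.52985.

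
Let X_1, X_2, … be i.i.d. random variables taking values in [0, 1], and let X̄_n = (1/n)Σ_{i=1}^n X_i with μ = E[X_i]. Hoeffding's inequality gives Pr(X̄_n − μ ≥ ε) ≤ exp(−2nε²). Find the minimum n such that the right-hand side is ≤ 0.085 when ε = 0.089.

156

Require exp(−2nε²) ≤ 0.085, i.e. 2nε² ≥ ln(1/0.085) = 2.465104.
So n ≥ 2.465104 / (2·0.089²) = 155.606.
The smallest integer n is 156.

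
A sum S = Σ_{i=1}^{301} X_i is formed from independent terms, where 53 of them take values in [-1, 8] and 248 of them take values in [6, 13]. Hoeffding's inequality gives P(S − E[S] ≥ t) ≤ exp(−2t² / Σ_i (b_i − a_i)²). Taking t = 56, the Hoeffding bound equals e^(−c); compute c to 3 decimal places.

0.381

Σ(b_i − a_i)² = 53·9² + 248·7² = 16445.
c = 2t² / 16445 = 2·56² / 16445 = 0.3814.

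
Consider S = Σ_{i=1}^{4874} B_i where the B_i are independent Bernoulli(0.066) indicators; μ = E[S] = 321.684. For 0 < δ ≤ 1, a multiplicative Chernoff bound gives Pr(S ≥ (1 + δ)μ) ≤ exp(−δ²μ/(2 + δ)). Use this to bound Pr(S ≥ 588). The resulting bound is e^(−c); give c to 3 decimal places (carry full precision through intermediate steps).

Write 588 = (1 + δ)μ, so δ = 588/321.684 − 1 = 0.8278808…
Then the exponent is δ²μ/(2 + δ) = (588 − μ)² / (μ·(2 + δ)) = 77.965768.

77.966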